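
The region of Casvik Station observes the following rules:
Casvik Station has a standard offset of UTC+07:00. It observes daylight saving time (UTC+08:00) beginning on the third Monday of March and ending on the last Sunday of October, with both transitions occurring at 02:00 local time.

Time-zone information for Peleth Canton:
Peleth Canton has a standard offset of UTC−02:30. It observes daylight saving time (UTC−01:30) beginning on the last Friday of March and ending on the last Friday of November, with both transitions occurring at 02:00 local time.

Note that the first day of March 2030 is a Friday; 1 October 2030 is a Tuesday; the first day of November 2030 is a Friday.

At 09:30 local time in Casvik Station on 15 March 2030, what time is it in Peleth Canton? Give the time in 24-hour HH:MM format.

1 March 2030 is a Friday, so the first Monday is March 4 and the third is March 18.
1 October 2030 is a Tuesday, so Sundays fall on 6, 13, 20, 27; the last is October 27.
Daylight saving runs 18 March – 27 October; 15 March 2030 is outside that window, so Casvik Station is on standard time at UTC+07:00.
09:30 Casvik Station − 7h = 02:30 UTC.
1 March 2030 is a Friday, so Fridays fall on 1, 8, 15, 22, 29; the last is March 29.
1 November 2030 is a Friday, so Fridays fall on 1, 8, 15, 22, 29; the last is November 29.
At the standard offset (UTC−02:30), 02:30 UTC − 2h30m = 00:00 Peleth Canton standard time.
The standard-time date in Peleth Canton, 15 March 2030, does not fall between 29 March and 29 November, so daylight saving is not in effect and Peleth Canton is at UTC−02:30.
02:30 UTC − 2h30m = 00:00 Peleth Canton.

00:00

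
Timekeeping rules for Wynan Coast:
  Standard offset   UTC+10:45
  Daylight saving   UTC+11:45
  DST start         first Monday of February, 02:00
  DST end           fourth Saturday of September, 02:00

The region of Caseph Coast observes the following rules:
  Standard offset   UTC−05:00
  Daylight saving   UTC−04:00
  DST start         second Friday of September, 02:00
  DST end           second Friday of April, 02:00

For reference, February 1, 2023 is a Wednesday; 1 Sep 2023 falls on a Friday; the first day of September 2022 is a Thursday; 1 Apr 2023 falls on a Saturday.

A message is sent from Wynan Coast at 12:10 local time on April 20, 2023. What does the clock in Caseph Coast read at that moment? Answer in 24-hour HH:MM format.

1 February 2023 is a Wednesday, so the first Monday is February 6.
1 September 2023 is a Friday, so the first Saturday is September 2 and the fourth is September 23.
April 20, 2023 lies within the daylight-saving period (6 February – 23 September), so Wynan Coast is on daylight time, UTC+11:45.
12:10 Wynan Coast − 11h45m = 00:25 UTC.
1 September 2022 is a Thursday, so the first Friday is September 2 and the second is September 9.
1 April 2023 is a Saturday, so the first Friday is April 7 and the second is April 14.
At the standard offset (UTC−05:00), 00:25 UTC − 5h = 19:25 Caseph Coast standard time (rolling into the previous day, 19 April 2023).
Daylight saving runs 9 September 2022 – 14 April 2023; the standard-time date in Caseph Coast, April 19, 2023, is outside that window, so Caseph Coast is on standard time at UTC−05:00.
00:25 UTC − 5h = 19:25 Caseph Coast (rolling into the previous day, 19 April 2023).

19:25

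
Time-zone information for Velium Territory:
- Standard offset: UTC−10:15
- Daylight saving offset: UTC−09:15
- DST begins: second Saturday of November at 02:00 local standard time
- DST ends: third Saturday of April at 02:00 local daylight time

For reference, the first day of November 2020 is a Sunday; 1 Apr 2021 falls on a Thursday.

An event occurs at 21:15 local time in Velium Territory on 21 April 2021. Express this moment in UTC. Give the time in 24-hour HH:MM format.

07:30

1 November 2020 is a Sunday, so the first Saturday is November 7 and the second is November 14.
1 April 2021 is a Thursday, so the first Saturday is April 3 and the third is April 17.
21 April 2021 does not fall between 14 November 2020 and 17 April 2021, so daylight saving is not in effect and Velium Territory is at UTC−10:15.
21:15 local + 10h15m = 07:30 UTC (rolling into the next day, 22 April 2021).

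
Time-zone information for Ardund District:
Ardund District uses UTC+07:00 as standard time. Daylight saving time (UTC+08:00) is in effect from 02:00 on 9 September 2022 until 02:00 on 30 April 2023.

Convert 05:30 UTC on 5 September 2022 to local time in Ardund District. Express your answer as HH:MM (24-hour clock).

12:30

At the standard offset (UTC+07:00), 05:30 UTC + 7h = 12:30 Ardund District standard time.
The standard-time date in Ardund District, 5 September 2022, does not fall between 9 September 2022 and 30 April 2023, so daylight saving is not in effect and Ardund District is at UTC+07:00.
05:30 UTC + 7h = 12:30 local.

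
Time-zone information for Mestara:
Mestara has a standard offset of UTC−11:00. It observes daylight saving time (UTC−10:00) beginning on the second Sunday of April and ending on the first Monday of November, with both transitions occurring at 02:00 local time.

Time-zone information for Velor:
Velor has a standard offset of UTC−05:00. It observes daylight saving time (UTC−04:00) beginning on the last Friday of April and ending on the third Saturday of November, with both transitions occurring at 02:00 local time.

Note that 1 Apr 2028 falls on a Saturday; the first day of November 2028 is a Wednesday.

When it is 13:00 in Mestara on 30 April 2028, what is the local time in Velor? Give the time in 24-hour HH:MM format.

19:00

1 April 2028 is a Saturday, so the first Sunday is April 2 and the second is April 9.
1 November 2028 is a Wednesday, so the first Monday is November 6.
Daylight saving runs 9 April – 6 November; 30 April 2028 is inside that window, so Mestara is at UTC−10:00.
13:00 Mestara + 10h = 23:00 UTC.
1 April 2028 is a Saturday, so Fridays fall on 7, 14, 21, 28; the last is April 28.
1 November 2028 is a Wednesday, so the first Saturday is November 4 and the third is November 18.
At the standard offset (UTC−05:00), 23:00 UTC − 5h = 18:00 Velor standard time.
Daylight saving runs 28 April – 18 November; the standard-time date in Velor, 30 April 2028, is inside that window, so Velor is at UTC−04:00.
23:00 UTC − 4h = 19:00 Velor.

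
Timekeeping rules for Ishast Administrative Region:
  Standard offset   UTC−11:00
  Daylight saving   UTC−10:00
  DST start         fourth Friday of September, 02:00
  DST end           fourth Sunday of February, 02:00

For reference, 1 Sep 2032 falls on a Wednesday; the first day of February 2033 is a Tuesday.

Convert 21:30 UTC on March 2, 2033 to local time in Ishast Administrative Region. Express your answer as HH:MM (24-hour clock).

1 September 2032 is a Wednesday, so the first Friday is September 3 and the fourth is September 24.
1 February 2033 is a Tuesday, so the first Sunday is February 6 and the fourth is February 27.
At the standard offset (UTC−11:00), 21:30 UTC − 11h = 10:30 Ishast Administrative Region standard time.
Daylight saving runs 24 September 2032 – 27 February 2033; the standard-time date in Ishast Administrative Region, March 2, 2033, is outside that window, so Ishast Administrative Region is on standard time at UTC−11:00.
21:30 UTC − 11h = 10:30 local.

10:30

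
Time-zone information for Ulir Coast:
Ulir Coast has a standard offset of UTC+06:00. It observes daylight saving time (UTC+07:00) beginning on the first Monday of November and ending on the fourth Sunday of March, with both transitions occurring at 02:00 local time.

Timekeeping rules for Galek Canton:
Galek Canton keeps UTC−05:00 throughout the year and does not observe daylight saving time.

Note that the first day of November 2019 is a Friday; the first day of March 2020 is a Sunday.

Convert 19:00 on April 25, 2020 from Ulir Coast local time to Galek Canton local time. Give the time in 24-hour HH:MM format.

1 November 2019 is a Friday, so the first Monday is November 4.
1 March 2020 is a Sunday, so the first Sunday is March 1 and the fourth is March 22.
April 25, 2020 is outside the daylight-saving period (4 November 2019 – 22 March 2020), so Ulir Coast is on standard time, UTC+06:00.
19:00 Ulir Coast − 6h = 13:00 UTC.
Galek Canton has no daylight saving, so its offset is UTC−05:00 year-round.
13:00 UTC − 5h = 08:00 Galek Canton.

08:00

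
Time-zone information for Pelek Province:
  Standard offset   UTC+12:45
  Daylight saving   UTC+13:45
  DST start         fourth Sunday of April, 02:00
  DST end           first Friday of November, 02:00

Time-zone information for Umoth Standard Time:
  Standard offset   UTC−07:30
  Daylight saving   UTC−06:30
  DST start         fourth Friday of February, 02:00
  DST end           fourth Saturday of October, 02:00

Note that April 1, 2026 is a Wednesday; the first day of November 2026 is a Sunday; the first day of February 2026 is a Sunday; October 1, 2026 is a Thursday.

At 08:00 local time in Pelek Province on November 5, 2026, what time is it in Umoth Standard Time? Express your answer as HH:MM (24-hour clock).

10:45

1 April 2026 is a Wednesday, so the first Sunday is April 5 and the fourth is April 26.
1 November 2026 is a Sunday, so the first Friday is November 6.
November 5, 2026 lies within the daylight-saving period (26 April – 6 November), so Pelek Province is on daylight time, UTC+13:45.
08:00 Pelek Province − 13h45m = 18:15 UTC (rolling into the previous day, 4 November 2026).
1 February 2026 is a Sunday, so the first Friday is February 6 and the fourth is February 27.
1 October 2026 is a Thursday, so the first Saturday is October 3 and the fourth is October 24.
At the standard offset (UTC−07:30), 18:15 UTC − 7h30m = 10:45 Umoth Standard Time standard time.
Daylight saving runs 27 February – 24 October; the standard-time date in Umoth Standard Time, November 4, 2026, is outside that window, so Umoth Standard Time is on standard time at UTC−07:30.
18:15 UTC − 7h30m = 10:45 Umoth Standard Time.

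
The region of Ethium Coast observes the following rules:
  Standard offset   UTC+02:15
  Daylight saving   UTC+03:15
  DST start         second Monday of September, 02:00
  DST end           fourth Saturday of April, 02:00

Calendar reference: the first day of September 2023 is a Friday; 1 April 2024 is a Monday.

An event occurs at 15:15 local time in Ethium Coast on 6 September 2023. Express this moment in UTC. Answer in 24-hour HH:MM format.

13:00

1 September 2023 is a Friday, so the first Monday is September 4 and the second is September 11.
1 April 2024 is a Monday, so the first Saturday is April 6 and the fourth is April 27.
6 September 2023 does not fall between 11 September 2023 and 27 April 2024, so daylight saving is not in effect and Ethium Coast is at UTC+02:15.
15:15 local − 2h15m = 13:00 UTC.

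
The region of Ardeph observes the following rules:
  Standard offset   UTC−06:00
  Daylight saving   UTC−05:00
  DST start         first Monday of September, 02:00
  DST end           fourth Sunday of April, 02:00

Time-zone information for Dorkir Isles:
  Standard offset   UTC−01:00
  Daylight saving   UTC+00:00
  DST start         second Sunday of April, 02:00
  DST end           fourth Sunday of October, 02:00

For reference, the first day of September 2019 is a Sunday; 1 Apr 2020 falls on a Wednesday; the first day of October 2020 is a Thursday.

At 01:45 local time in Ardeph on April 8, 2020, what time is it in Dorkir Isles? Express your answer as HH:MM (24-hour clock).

1 September 2019 is a Sunday, so the first Monday is September 2.
1 April 2020 is a Wednesday, so the first Sunday is April 5 and the fourth is April 26.
April 8, 2020 falls between 2 September 2019 and 26 April 2020, so daylight saving is in effect and Ardeph is at UTC−05:00.
01:45 Ardeph + 5h = 06:45 UTC.
1 April 2020 is a Wednesday, so the first Sunday is April 5 and the second is April 12.
1 October 2020 is a Thursday, so the first Sunday is October 4 and the fourth is October 25.
At the standard offset (UTC−01:00), 06:45 UTC − 1h = 05:45 Dorkir Isles standard time.
The standard-time date in Dorkir Isles, April 8, 2020, is outside the daylight-saving period (12 April – 25 October), so Dorkir Isles is on standard time, UTC−01:00.
06:45 UTC − 1h = 05:45 Dorkir Isles.

05:45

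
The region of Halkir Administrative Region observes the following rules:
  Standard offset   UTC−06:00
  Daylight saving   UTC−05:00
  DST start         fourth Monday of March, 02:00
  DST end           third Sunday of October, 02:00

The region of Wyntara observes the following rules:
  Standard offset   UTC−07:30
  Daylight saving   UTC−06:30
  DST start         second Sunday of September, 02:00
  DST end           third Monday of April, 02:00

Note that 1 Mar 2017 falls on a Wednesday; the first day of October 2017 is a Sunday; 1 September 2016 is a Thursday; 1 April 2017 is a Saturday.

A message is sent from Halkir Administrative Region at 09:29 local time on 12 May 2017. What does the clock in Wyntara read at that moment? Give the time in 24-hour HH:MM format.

06:59

1 March 2017 is a Wednesday, so the first Monday is March 6 and the fourth is March 27.
1 October 2017 is a Sunday, so the first Sunday is October 1 and the third is October 15.
12 May 2017 falls between 27 March and 15 October, so daylight saving is in effect and Halkir Administrative Region is at UTC−05:00.
09:29 Halkir Administrative Region + 5h = 14:29 UTC.
1 September 2016 is a Thursday, so the first Sunday is September 4 and the second is September 11.
1 April 2017 is a Saturday, so the first Monday is April 3 and the third is April 17.
At the standard offset (UTC−07:30), 14:29 UTC − 7h30m = 06:59 Wyntara standard time.
The standard-time date in Wyntara, 12 May 2017, does not fall between 11 September 2016 and 17 April 2017, so daylight saving is not in effect and Wyntara is at UTC−07:30.
14:29 UTC − 7h30m = 06:59 Wyntara.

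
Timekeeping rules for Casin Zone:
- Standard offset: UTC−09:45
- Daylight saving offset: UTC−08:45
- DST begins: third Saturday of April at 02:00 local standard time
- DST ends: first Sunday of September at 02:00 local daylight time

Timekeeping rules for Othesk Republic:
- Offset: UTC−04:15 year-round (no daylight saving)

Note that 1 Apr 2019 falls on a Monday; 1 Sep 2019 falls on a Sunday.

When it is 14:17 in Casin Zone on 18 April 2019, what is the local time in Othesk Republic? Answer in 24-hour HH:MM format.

1 April 2019 is a Monday, so the first Saturday is April 6 and the third is April 20.
1 September 2019 is a Sunday, so the first Sunday is September 1.
18 April 2019 is outside the daylight-saving period (20 April – 1 September), so Casin Zone is on standard time, UTC−09:45.
14:17 Casin Zone + 9h45m = 00:02 UTC (rolling into the next day, 19 April 2019).
Othesk Republic has no daylight saving, so its offset is UTC−04:15 year-round.
00:02 UTC − 4h15m = 19:47 Othesk Republic (rolling into the previous day, 18 April 2019).

19:47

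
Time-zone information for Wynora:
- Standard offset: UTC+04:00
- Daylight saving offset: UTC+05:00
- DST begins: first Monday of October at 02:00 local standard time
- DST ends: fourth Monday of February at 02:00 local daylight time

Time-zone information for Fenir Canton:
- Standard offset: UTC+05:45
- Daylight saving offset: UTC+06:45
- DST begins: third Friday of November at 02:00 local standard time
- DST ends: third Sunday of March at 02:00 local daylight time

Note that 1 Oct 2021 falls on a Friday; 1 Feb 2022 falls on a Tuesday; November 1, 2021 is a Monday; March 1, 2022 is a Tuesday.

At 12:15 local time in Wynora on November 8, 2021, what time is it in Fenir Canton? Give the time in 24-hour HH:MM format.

1 October 2021 is a Friday, so the first Monday is October 4.
1 February 2022 is a Tuesday, so the first Monday is February 7 and the fourth is February 28.
November 8, 2021 lies within the daylight-saving period (4 October 2021 – 28 February 2022), so Wynora is on daylight time, UTC+05:00.
12:15 Wynora − 5h = 07:15 UTC.
1 November 2021 is a Monday, so the first Friday is November 5 and the third is November 19.
1 March 2022 is a Tuesday, so the first Sunday is March 6 and the third is March 20.
At the standard offset (UTC+05:45), 07:15 UTC + 5h45m = 13:00 Fenir Canton standard time.
Daylight saving runs 19 November 2021 – 20 March 2022; the standard-time date in Fenir Canton, November 8, 2021, is outside that window, so Fenir Canton is on standard time at UTC+05:45.
07:15 UTC + 5h45m = 13:00 Fenir Canton.

13:00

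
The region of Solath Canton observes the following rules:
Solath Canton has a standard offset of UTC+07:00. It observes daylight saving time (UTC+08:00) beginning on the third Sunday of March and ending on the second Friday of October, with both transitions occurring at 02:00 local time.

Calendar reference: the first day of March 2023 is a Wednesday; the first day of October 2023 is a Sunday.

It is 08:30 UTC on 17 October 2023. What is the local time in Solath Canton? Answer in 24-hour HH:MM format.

1 March 2023 is a Wednesday, so the first Sunday is March 5 and the third is March 19.
1 October 2023 is a Sunday, so the first Friday is October 6 and the second is October 13.
At the standard offset (UTC+07:00), 08:30 UTC + 7h = 15:30 Solath Canton standard time.
The standard-time date in Solath Canton, 17 October 2023, is outside the daylight-saving period (19 March – 13 October), so Solath Canton is on standard time, UTC+07:00.
08:30 UTC + 7h = 15:30 local.

15:30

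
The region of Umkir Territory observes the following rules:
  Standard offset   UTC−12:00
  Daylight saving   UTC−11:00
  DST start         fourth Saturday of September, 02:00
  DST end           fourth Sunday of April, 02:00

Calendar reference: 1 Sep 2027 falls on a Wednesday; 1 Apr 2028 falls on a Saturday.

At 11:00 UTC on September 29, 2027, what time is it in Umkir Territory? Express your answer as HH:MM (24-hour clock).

00:00

1 September 2027 is a Wednesday, so the first Saturday is September 4 and the fourth is September 25.
1 April 2028 is a Saturday, so the first Sunday is April 2 and the fourth is April 23.
At the standard offset (UTC−12:00), 11:00 UTC − 12h = 23:00 Umkir Territory standard time (rolling into the previous day, 28 September 2027).
The standard-time date in Umkir Territory, September 28, 2027, falls between 25 September 2027 and 23 April 2028, so daylight saving is in effect and Umkir Territory is at UTC−11:00.
11:00 UTC − 11h = 00:00 local.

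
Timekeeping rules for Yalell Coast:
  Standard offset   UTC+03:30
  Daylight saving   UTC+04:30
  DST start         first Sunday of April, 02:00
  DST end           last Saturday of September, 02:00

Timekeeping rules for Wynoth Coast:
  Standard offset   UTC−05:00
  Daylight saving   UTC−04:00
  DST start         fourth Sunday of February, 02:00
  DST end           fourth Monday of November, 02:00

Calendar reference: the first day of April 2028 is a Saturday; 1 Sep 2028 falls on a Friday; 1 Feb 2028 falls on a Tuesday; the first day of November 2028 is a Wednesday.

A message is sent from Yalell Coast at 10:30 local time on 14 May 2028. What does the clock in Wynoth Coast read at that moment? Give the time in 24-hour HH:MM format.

02:00

1 April 2028 is a Saturday, so the first Sunday is April 2.
1 September 2028 is a Friday, so Saturdays fall on 2, 9, 16, 23, 30; the last is September 30.
14 May 2028 lies within the daylight-saving period (2 April – 30 September), so Yalell Coast is on daylight time, UTC+04:30.
10:30 Yalell Coast − 4h30m = 06:00 UTC.
1 February 2028 is a Tuesday, so the first Sunday is February 6 and the fourth is February 27.
1 November 2028 is a Wednesday, so the first Monday is November 6 and the fourth is November 27.
At the standard offset (UTC−05:00), 06:00 UTC − 5h = 01:00 Wynoth Coast standard time.
Daylight saving runs 27 February – 27 November; the standard-time date in Wynoth Coast, 14 May 2028, is inside that window, so Wynoth Coast is at UTC−04:00.
06:00 UTC − 4h = 02:00 Wynoth Coast.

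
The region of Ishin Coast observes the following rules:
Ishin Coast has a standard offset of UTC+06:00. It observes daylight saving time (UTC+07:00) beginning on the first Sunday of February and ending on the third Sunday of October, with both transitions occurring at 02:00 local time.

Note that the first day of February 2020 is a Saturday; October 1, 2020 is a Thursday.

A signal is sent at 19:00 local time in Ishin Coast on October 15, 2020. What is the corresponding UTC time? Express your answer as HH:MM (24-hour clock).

12:00

1 February 2020 is a Saturday, so the first Sunday is February 2.
1 October 2020 is a Thursday, so the first Sunday is October 4 and the third is October 18.
October 15, 2020 lies within the daylight-saving period (2 February – 18 October), so Ishin Coast is on daylight time, UTC+07:00.
19:00 local − 7h = 12:00 UTC.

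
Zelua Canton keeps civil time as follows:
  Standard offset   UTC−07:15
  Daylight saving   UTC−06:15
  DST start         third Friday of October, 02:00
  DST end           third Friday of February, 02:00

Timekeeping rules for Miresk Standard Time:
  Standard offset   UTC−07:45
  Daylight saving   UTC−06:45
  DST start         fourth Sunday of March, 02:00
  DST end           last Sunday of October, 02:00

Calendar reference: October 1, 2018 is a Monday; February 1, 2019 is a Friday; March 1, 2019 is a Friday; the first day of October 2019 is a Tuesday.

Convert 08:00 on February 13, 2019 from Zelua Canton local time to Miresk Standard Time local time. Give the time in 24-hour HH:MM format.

06:30

1 October 2018 is a Monday, so the first Friday is October 5 and the third is October 19.
1 February 2019 is a Friday, so the first Friday is February 1 and the third is February 15.
Daylight saving runs 19 October 2018 – 15 February 2019; February 13, 2019 is inside that window, so Zelua Canton is at UTC−06:15.
08:00 Zelua Canton + 6h15m = 14:15 UTC.
1 March 2019 is a Friday, so the first Sunday is March 3 and the fourth is March 24.
1 October 2019 is a Tuesday, so Sundays fall on 6, 13, 20, 27; the last is October 27.
At the standard offset (UTC−07:45), 14:15 UTC − 7h45m = 06:30 Miresk Standard Time standard time.
The standard-time date in Miresk Standard Time, February 13, 2019, does not fall between 24 March and 27 October, so daylight saving is not in effect and Miresk Standard Time is at UTC−07:45.
14:15 UTC − 7h45m = 06:30 Miresk Standard Time.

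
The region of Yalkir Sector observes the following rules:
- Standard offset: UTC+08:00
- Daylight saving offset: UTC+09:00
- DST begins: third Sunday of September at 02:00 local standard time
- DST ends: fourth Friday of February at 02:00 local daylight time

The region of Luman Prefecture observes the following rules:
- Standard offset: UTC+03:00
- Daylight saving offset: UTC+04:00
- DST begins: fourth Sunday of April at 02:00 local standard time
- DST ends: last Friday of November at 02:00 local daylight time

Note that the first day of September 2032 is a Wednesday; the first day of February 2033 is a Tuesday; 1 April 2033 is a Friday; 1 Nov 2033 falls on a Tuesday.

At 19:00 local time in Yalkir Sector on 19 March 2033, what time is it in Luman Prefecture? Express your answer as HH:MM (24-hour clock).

1 September 2032 is a Wednesday, so the first Sunday is September 5 and the third is September 19.
1 February 2033 is a Tuesday, so the first Friday is February 4 and the fourth is February 25.
19 March 2033 is outside the daylight-saving period (19 September 2032 – 25 February 2033), so Yalkir Sector is on standard time, UTC+08:00.
19:00 Yalkir Sector − 8h = 11:00 UTC.
1 April 2033 is a Friday, so the first Sunday is April 3 and the fourth is April 24.
1 November 2033 is a Tuesday, so Fridays fall on 4, 11, 18, 25; the last is November 25.
At the standard offset (UTC+03:00), 11:00 UTC + 3h = 14:00 Luman Prefecture standard time.
The standard-time date in Luman Prefecture, 19 March 2033, does not fall between 24 April and 25 November, so daylight saving is not in effect and Luman Prefecture is at UTC+03:00.
11:00 UTC + 3h = 14:00 Luman Prefecture.

14:00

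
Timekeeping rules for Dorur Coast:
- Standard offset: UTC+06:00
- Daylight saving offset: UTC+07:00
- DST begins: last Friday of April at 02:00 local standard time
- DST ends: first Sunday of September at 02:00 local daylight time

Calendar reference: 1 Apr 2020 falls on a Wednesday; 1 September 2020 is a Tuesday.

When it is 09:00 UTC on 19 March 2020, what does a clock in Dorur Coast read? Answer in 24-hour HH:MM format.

15:00

1 April 2020 is a Wednesday, so Fridays fall on 3, 10, 17, 24; the last is April 24.
1 September 2020 is a Tuesday, so the first Sunday is September 6.
At the standard offset (UTC+06:00), 09:00 UTC + 6h = 15:00 Dorur Coast standard time.
The standard-time date in Dorur Coast, 19 March 2020, is outside the daylight-saving period (24 April – 6 September), so Dorur Coast is on standard time, UTC+06:00.
09:00 UTC + 6h = 15:00 local.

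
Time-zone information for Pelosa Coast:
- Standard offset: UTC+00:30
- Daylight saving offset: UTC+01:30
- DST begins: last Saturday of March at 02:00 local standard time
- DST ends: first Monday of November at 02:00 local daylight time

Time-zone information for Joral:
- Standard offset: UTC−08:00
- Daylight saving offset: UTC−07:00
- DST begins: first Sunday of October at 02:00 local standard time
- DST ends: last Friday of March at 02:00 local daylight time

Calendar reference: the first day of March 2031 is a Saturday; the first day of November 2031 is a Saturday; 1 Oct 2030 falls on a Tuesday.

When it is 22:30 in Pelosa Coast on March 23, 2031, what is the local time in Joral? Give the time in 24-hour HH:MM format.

1 March 2031 is a Saturday, so Saturdays fall on 1, 8, 15, 22, 29; the last is March 29.
1 November 2031 is a Saturday, so the first Monday is November 3.
March 23, 2031 is outside the daylight-saving period (29 March – 3 November), so Pelosa Coast is on standard time, UTC+00:30.
22:30 Pelosa Coast − 0h30m = 22:00 UTC.
1 October 2030 is a Tuesday, so the first Sunday is October 6.
1 March 2031 is a Saturday, so Fridays fall on 7, 14, 21, 28; the last is March 28.
At the standard offset (UTC−08:00), 22:00 UTC − 8h = 14:00 Joral standard time.
The standard-time date in Joral, March 23, 2031, falls between 6 October 2030 and 28 March 2031, so daylight saving is in effect and Joral is at UTC−07:00.
22:00 UTC − 7h = 15:00 Joral.

15:00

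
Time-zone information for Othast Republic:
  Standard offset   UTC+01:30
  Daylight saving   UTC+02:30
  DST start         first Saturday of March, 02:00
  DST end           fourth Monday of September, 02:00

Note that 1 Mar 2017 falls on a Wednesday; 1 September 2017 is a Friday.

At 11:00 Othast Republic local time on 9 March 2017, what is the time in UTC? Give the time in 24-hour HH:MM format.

08:30

1 March 2017 is a Wednesday, so the first Saturday is March 4.
1 September 2017 is a Friday, so the first Monday is September 4 and the fourth is September 25.
Daylight saving runs 4 March – 25 September; 9 March 2017 is inside that window, so Othast Republic is at UTC+02:30.
11:00 local − 2h30m = 08:30 UTC.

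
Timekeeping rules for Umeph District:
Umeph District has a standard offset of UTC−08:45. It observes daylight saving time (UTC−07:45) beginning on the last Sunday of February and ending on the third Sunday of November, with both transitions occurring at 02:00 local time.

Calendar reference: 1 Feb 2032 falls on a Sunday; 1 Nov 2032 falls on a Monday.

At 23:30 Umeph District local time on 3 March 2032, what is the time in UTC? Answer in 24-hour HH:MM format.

1 February 2032 is a Sunday, so Sundays fall on 1, 8, 15, 22, 29; the last is February 29.
1 November 2032 is a Monday, so the first Sunday is November 7 and the third is November 21.
3 March 2032 falls between 29 February and 21 November, so daylight saving is in effect and Umeph District is at UTC−07:45.
23:30 local + 7h45m = 07:15 UTC (rolling into the next day, 4 March 2032).

07:15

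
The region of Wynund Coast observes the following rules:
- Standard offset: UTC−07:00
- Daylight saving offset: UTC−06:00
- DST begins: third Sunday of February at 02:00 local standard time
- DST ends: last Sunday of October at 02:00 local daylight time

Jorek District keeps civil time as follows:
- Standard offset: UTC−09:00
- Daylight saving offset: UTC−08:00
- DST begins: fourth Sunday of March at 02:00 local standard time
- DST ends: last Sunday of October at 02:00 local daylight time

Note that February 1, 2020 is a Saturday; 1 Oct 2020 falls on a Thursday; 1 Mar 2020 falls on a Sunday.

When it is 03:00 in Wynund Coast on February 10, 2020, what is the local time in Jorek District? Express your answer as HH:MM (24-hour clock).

01:00

1 February 2020 is a Saturday, so the first Sunday is February 2 and the third is February 16.
1 October 2020 is a Thursday, so Sundays fall on 4, 11, 18, 25; the last is October 25.
Daylight saving runs 16 February – 25 October; February 10, 2020 is outside that window, so Wynund Coast is on standard time at UTC−07:00.
03:00 Wynund Coast + 7h = 10:00 UTC.
1 March 2020 is a Sunday, so the first Sunday is March 1 and the fourth is March 22.
1 October 2020 is a Thursday, so Sundays fall on 4, 11, 18, 25; the last is October 25.
At the standard offset (UTC−09:00), 10:00 UTC − 9h = 01:00 Jorek District standard time.
The standard-time date in Jorek District, February 10, 2020, does not fall between 22 March and 25 October, so daylight saving is not in effect and Jorek District is at UTC−09:00.
10:00 UTC − 9h = 01:00 Jorek District.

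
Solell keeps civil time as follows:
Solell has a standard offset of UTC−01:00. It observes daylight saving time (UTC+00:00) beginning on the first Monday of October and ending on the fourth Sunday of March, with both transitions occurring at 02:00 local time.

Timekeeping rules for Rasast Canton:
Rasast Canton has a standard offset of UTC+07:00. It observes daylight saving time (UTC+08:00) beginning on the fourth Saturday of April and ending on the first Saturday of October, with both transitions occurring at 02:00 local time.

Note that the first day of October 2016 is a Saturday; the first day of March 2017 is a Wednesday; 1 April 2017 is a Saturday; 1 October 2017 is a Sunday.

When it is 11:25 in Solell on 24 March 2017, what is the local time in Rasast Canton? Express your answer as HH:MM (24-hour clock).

1 October 2016 is a Saturday, so the first Monday is October 3.
1 March 2017 is a Wednesday, so the first Sunday is March 5 and the fourth is March 26.
24 March 2017 falls between 3 October 2016 and 26 March 2017, so daylight saving is in effect and Solell is at UTC+00:00.
11:25 Solell − 0h = 11:25 UTC.
1 April 2017 is a Saturday, so the first Saturday is April 1 and the fourth is April 22.
1 October 2017 is a Sunday, so the first Saturday is October 7.
At the standard offset (UTC+07:00), 11:25 UTC + 7h = 18:25 Rasast Canton standard time.
The standard-time date in Rasast Canton, 24 March 2017, is outside the daylight-saving period (22 April – 7 October), so Rasast Canton is on standard time, UTC+07:00.
11:25 UTC + 7h = 18:25 Rasast Canton.

18:25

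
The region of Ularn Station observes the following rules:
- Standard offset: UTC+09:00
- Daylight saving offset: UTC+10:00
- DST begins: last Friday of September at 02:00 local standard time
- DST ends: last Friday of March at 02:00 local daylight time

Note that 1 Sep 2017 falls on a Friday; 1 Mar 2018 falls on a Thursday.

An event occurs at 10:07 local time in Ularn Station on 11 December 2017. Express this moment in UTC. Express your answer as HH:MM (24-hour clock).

1 September 2017 is a Friday, so Fridays fall on 1, 8, 15, 22, 29; the last is September 29.
1 March 2018 is a Thursday, so Fridays fall on 2, 9, 16, 23, 30; the last is March 30.
Daylight saving runs 29 September 2017 – 30 March 2018; 11 December 2017 is inside that window, so Ularn Station is at UTC+10:00.
10:07 local − 10h = 00:07 UTC.

00:07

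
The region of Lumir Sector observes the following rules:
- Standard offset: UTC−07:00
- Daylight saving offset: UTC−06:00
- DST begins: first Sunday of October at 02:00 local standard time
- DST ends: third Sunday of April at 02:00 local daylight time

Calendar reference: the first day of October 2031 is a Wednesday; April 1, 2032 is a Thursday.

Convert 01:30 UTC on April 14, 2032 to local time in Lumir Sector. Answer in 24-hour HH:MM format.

19:30

1 October 2031 is a Wednesday, so the first Sunday is October 5.
1 April 2032 is a Thursday, so the first Sunday is April 4 and the third is April 18.
At the standard offset (UTC−07:00), 01:30 UTC − 7h = 18:30 Lumir Sector standard time (rolling into the previous day, 13 April 2032).
Daylight saving runs 5 October 2031 – 18 April 2032; the standard-time date in Lumir Sector, April 13, 2032, is inside that window, so Lumir Sector is at UTC−06:00.
01:30 UTC − 6h = 19:30 local (rolling into the previous day, 13 April 2032).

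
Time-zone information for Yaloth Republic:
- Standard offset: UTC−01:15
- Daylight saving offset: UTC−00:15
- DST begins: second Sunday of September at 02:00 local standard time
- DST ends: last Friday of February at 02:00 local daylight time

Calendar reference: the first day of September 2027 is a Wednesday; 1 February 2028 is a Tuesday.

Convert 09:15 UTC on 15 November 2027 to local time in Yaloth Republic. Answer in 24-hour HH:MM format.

09:00

1 September 2027 is a Wednesday, so the first Sunday is September 5 and the second is September 12.
1 February 2028 is a Tuesday, so Fridays fall on 4, 11, 18, 25; the last is February 25.
At the standard offset (UTC−01:15), 09:15 UTC − 1h15m = 08:00 Yaloth Republic standard time.
Daylight saving runs 12 September 2027 – 25 February 2028; the standard-time date in Yaloth Republic, 15 November 2027, is inside that window, so Yaloth Republic is at UTC−00:15.
09:15 UTC − 0h15m = 09:00 local.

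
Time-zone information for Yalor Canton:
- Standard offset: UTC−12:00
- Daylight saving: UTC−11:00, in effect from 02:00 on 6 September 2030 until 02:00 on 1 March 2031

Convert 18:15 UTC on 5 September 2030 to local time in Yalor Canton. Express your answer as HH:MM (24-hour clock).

06:15

At the standard offset (UTC−12:00), 18:15 UTC − 12h = 06:15 Yalor Canton standard time.
The standard-time date in Yalor Canton, 5 September 2030, does not fall between 6 September 2030 and 1 March 2031, so daylight saving is not in effect and Yalor Canton is at UTC−12:00.
18:15 UTC − 12h = 06:15 local.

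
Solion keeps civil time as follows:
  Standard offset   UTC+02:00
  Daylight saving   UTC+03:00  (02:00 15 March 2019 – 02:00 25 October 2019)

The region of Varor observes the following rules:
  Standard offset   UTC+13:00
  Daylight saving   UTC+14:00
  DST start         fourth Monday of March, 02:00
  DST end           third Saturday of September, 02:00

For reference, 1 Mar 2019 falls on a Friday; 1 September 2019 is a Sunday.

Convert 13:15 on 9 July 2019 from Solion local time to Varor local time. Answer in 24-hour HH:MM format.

00:15

9 July 2019 falls between 15 March and 25 October, so daylight saving is in effect and Solion is at UTC+03:00.
13:15 Solion − 3h = 10:15 UTC.
1 March 2019 is a Friday, so the first Monday is March 4 and the fourth is March 25.
1 September 2019 is a Sunday, so the first Saturday is September 7 and the third is September 21.
At the standard offset (UTC+13:00), 10:15 UTC + 13h = 23:15 Varor standard time.
Daylight saving runs 25 March – 21 September; the standard-time date in Varor, 9 July 2019, is inside that window, so Varor is at UTC+14:00.
10:15 UTC + 14h = 00:15 Varor (rolling into the next day, 10 July 2019).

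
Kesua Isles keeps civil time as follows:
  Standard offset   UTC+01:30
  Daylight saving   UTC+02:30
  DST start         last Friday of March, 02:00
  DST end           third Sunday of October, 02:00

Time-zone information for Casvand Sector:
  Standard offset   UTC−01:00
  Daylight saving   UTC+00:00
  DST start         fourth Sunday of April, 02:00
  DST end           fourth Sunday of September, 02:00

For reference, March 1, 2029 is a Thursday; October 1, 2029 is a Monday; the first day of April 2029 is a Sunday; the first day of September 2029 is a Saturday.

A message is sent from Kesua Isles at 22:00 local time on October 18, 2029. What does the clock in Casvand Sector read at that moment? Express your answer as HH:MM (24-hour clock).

1 March 2029 is a Thursday, so Fridays fall on 2, 9, 16, 23, 30; the last is March 30.
1 October 2029 is a Monday, so the first Sunday is October 7 and the third is October 21.
October 18, 2029 lies within the daylight-saving period (30 March – 21 October), so Kesua Isles is on daylight time, UTC+02:30.
22:00 Kesua Isles − 2h30m = 19:30 UTC.
1 April 2029 is a Sunday, so the first Sunday is April 1 and the fourth is April 22.
1 September 2029 is a Saturday, so the first Sunday is September 2 and the fourth is September 23.
At the standard offset (UTC−01:00), 19:30 UTC − 1h = 18:30 Casvand Sector standard time.
The standard-time date in Casvand Sector, October 18, 2029, is outside the daylight-saving period (22 April – 23 September), so Casvand Sector is on standard time, UTC−01:00.
19:30 UTC − 1h = 18:30 Casvand Sector.

18:30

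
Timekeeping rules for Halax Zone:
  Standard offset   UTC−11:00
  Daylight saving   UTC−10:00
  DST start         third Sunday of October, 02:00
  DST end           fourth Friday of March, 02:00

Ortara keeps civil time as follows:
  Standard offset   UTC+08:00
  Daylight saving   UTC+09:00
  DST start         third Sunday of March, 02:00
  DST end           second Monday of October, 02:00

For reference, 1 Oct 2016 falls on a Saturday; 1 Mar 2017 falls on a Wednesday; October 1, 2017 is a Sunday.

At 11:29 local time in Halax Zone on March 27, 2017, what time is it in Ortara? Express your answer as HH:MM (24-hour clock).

07:29

1 October 2016 is a Saturday, so the first Sunday is October 2 and the third is October 16.
1 March 2017 is a Wednesday, so the first Friday is March 3 and the fourth is March 24.
March 27, 2017 does not fall between 16 October 2016 and 24 March 2017, so daylight saving is not in effect and Halax Zone is at UTC−11:00.
11:29 Halax Zone + 11h = 22:29 UTC.
1 March 2017 is a Wednesday, so the first Sunday is March 5 and the third is March 19.
1 October 2017 is a Sunday, so the first Monday is October 2 and the second is October 9.
At the standard offset (UTC+08:00), 22:29 UTC + 8h = 06:29 Ortara standard time (rolling into the next day, 28 March 2017).
The standard-time date in Ortara, March 28, 2017, falls between 19 March and 9 October, so daylight saving is in effect and Ortara is at UTC+09:00.
22:29 UTC + 9h = 07:29 Ortara (rolling into the next day, 28 March 2017).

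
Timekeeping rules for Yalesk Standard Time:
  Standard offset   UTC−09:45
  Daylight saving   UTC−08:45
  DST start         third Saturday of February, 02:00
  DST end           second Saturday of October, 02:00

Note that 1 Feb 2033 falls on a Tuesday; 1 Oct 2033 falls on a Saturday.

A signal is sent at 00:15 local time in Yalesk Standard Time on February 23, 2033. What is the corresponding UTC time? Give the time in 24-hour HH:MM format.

1 February 2033 is a Tuesday, so the first Saturday is February 5 and the third is February 19.
1 October 2033 is a Saturday, so the first Saturday is October 1 and the second is October 8.
February 23, 2033 lies within the daylight-saving period (19 February – 8 October), so Yalesk Standard Time is on daylight time, UTC−08:45.
00:15 local + 8h45m = 09:00 UTC.

09:00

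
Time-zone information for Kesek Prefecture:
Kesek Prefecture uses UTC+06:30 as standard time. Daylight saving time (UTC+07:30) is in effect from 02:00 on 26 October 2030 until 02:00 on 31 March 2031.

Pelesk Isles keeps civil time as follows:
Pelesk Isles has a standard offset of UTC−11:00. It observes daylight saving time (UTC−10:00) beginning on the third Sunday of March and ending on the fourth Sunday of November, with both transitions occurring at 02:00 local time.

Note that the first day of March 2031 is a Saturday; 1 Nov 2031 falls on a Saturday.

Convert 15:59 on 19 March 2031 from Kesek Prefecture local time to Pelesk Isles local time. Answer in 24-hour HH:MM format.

19 March 2031 falls between 26 October 2030 and 31 March 2031, so daylight saving is in effect and Kesek Prefecture is at UTC+07:30.
15:59 Kesek Prefecture − 7h30m = 08:29 UTC.
1 March 2031 is a Saturday, so the first Sunday is March 2 and the third is March 16.
1 November 2031 is a Saturday, so the first Sunday is November 2 and the fourth is November 23.
At the standard offset (UTC−11:00), 08:29 UTC − 11h = 21:29 Pelesk Isles standard time (rolling into the previous day, 18 March 2031).
Daylight saving runs 16 March – 23 November; the standard-time date in Pelesk Isles, 18 March 2031, is inside that window, so Pelesk Isles is at UTC−10:00.
08:29 UTC − 10h = 22:29 Pelesk Isles (rolling into the previous day, 18 March 2031).

22:29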